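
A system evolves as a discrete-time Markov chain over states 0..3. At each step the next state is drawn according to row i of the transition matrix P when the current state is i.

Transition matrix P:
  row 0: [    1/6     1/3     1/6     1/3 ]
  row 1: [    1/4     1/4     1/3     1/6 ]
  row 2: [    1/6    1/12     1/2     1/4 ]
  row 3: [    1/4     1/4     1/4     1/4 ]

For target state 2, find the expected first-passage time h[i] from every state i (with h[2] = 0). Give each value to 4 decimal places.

h = [4.2278, 3.6203, 0.0000, 3.9494]

First-step conditioning: h[2] = 0; for i ≠ 2, h[i] = 1 + Σ_k P[i][k]·h[k].
  h[0] = 1 + 1/6·h[0] + 1/3·h[1] + 1/3·h[3]
  h[1] = 1 + 1/4·h[0] + 1/4·h[1] + 1/6·h[3]
  h[3] = 1 + 1/4·h[0] + 1/4·h[1] + 1/4·h[3]
Solving the 3×3 linear system over states ≠ 2 gives exactly h = [334/79, 286/79, 0, 312/79] (h[2] = 0 is the target).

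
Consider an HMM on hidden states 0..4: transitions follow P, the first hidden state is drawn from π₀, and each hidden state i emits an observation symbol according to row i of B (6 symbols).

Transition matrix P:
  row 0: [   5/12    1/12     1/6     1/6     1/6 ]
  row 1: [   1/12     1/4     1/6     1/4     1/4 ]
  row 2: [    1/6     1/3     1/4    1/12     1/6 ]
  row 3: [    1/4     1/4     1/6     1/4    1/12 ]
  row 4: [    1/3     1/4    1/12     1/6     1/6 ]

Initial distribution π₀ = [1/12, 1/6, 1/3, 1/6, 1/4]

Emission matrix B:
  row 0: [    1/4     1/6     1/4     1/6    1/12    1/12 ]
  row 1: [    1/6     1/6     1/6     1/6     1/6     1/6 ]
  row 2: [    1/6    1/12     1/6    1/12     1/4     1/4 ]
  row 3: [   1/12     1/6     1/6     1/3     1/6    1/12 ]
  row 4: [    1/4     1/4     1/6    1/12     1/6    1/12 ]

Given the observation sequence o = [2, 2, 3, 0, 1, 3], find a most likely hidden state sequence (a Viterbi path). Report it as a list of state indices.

path = [4, 0, 0, 0, 0, 0]

t=0: δ = [2.083e-02, 2.778e-02, 5.556e-02, 2.778e-02, 4.167e-02]  (obs o_0=2)
t=1: δ = [3.472e-03, 3.086e-03, 2.315e-03, 1.157e-03, 1.543e-03]  ψ = [4, 2, 2, 1, 2]  (obs o_1=2)
t=2: δ = [2.411e-04, 1.286e-04, 4.823e-05, 2.572e-04, 6.430e-05]  ψ = [0, 1, 0, 1, 1]  (obs o_2=3)
t=3: δ = [2.512e-05, 1.072e-05, 7.144e-06, 5.358e-06, 1.005e-05]  ψ = [0, 3, 3, 3, 0]  (obs o_3=0)
t=4: δ = [1.744e-06, 4.465e-07, 3.489e-07, 6.977e-07, 1.047e-06]  ψ = [0, 1, 0, 0, 0]  (obs o_4=1)
t=5: δ = [1.211e-07, 4.361e-08, 2.423e-08, 9.690e-08, 2.423e-08]  ψ = [0, 4, 0, 0, 0]  (obs o_5=3)
backtrack: best end state = 0; path = [4, 0, 0, 0, 0, 0]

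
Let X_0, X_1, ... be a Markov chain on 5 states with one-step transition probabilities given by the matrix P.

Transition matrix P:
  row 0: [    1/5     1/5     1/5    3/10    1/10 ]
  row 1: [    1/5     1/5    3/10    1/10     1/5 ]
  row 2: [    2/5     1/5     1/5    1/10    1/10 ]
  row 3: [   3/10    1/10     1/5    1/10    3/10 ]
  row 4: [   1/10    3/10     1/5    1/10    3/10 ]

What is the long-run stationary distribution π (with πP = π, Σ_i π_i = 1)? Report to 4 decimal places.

π = [0.2401, 0.2039, 0.2204, 0.1480, 0.1875]

Balance equations π_j = Σ_i π_i·P[i][j]:
  π_0 = 1/5·π_0 + 1/5·π_1 + 2/5·π_2 + 3/10·π_3 + 1/10·π_4
  π_1 = 1/5·π_0 + 1/5·π_1 + 1/5·π_2 + 1/10·π_3 + 3/10·π_4
  π_2 = 1/5·π_0 + 3/10·π_1 + 1/5·π_2 + 1/5·π_3 + 1/5·π_4
  π_3 = 3/10·π_0 + 1/10·π_1 + 1/10·π_2 + 1/10·π_3 + 1/10·π_4
  normalize: π_0 + π_1 + π_2 + π_3 + π_4 = 1
Solving the linear system gives exactly π = [73/304, 31/152, 67/304, 45/304, 3/16].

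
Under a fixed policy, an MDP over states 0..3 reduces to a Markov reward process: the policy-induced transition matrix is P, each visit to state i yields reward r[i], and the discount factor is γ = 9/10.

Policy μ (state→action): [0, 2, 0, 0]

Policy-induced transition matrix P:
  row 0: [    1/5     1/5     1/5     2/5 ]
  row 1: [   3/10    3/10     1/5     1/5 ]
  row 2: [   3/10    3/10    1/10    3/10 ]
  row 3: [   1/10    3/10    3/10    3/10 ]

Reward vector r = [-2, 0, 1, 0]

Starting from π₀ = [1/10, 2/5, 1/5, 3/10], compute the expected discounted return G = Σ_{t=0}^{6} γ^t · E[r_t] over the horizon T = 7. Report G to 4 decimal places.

t=0: π = [0.1000, 0.4000, 0.2000, 0.3000], E[r] = 0.0000, γ^t·E[r] = 0.000000, running G = 0.000000
t=1: π = [0.2300, 0.2900, 0.2100, 0.2700], E[r] = -0.2500, γ^t·E[r] = -0.225000, running G = -0.225000
t=2: π = [0.2230, 0.2770, 0.2060, 0.2940], E[r] = -0.2400, γ^t·E[r] = -0.194400, running G = -0.419400
t=3: π = [0.2189, 0.2777, 0.2088, 0.2946], E[r] = -0.2290, γ^t·E[r] = -0.166941, running G = -0.586341
t=4: π = [0.2192, 0.2781, 0.2086, 0.2941], E[r] = -0.2298, γ^t·E[r] = -0.150772, running G = -0.737113
t=5: π = [0.2193, 0.2781, 0.2086, 0.2941], E[r] = -0.2300, γ^t·E[r] = -0.135789, running G = -0.872902
t=6: π = [0.2193, 0.2781, 0.2086, 0.2941], E[r] = -0.2300, γ^t·E[r] = -0.122205, running G = -0.995107

G = -0.9951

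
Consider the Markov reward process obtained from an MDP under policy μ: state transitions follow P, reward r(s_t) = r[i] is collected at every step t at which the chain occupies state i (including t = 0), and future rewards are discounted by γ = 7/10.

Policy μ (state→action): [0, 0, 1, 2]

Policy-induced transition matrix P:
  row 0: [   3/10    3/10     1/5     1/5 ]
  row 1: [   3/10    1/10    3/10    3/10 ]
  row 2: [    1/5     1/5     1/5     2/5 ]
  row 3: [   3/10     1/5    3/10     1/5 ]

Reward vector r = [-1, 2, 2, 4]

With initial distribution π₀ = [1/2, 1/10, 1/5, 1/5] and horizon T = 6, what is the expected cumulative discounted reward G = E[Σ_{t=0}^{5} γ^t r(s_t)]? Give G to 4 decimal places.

t=0: π = [0.5000, 0.1000, 0.2000, 0.2000], E[r] = 0.9000, γ^t·E[r] = 0.900000, running G = 0.900000
t=1: π = [0.2800, 0.2400, 0.2300, 0.2500], E[r] = 1.6600, γ^t·E[r] = 1.162000, running G = 2.062000
t=2: π = [0.2770, 0.2040, 0.2490, 0.2700], E[r] = 1.7090, γ^t·E[r] = 0.837410, running G = 2.899410
t=3: π = [0.2751, 0.2073, 0.2474, 0.2702], E[r] = 1.7151, γ^t·E[r] = 0.588279, running G = 3.487689
t=4: π = [0.2753, 0.2068, 0.2478, 0.2702], E[r] = 1.7146, γ^t·E[r] = 0.411685, running G = 3.899374
t=5: π = [0.2752, 0.2068, 0.2477, 0.2702], E[r] = 1.7148, γ^t·E[r] = 0.288203, running G = 4.187578

G = 4.1876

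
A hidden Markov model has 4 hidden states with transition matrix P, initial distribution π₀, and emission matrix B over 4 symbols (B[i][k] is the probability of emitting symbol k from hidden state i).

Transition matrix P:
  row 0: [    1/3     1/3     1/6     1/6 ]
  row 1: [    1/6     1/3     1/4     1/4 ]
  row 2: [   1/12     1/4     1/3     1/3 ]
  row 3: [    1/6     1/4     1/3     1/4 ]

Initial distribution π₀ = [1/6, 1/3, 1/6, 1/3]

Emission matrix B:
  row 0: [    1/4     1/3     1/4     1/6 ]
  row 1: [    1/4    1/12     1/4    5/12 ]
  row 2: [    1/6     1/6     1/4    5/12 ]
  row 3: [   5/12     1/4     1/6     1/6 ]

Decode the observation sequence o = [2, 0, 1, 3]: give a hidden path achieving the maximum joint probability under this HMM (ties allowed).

path = [1, 3, 3, 2]

t=0: δ = [4.167e-02, 8.333e-02, 4.167e-02, 5.556e-02]  (obs o_0=2)
t=1: δ = [3.472e-03, 6.944e-03, 3.472e-03, 8.681e-03]  ψ = [0, 1, 1, 1]  (obs o_1=0)
t=2: δ = [4.823e-04, 1.929e-04, 4.823e-04, 5.425e-04]  ψ = [3, 1, 3, 3]  (obs o_2=1)
t=3: δ = [2.679e-05, 6.698e-05, 7.535e-05, 2.679e-05]  ψ = [0, 0, 3, 2]  (obs o_3=3)
backtrack: best end state = 2; path = [1, 3, 3, 2]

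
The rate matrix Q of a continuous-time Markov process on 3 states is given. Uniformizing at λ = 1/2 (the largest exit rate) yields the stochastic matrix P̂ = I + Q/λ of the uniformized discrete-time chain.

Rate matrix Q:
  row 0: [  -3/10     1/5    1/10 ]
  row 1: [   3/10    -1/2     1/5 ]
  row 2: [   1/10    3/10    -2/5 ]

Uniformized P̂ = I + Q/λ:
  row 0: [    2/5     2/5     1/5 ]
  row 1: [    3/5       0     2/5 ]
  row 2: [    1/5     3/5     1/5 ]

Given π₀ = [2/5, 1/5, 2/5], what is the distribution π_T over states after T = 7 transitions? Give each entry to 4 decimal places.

π = [0.4112, 0.3245, 0.2643]

t=0: π = [0.4000, 0.2000, 0.4000]
t=1: π = [0.3600, 0.4000, 0.2400]
t=2: π = [0.4320, 0.2880, 0.2800]
t=3: π = [0.4016, 0.3408, 0.2576]
t=4: π = [0.4166, 0.3152, 0.2682]
t=5: π = [0.4094, 0.3276, 0.2630]
t=6: π = [0.4129, 0.3216, 0.2655]
t=7: π = [0.4112, 0.3245, 0.2643]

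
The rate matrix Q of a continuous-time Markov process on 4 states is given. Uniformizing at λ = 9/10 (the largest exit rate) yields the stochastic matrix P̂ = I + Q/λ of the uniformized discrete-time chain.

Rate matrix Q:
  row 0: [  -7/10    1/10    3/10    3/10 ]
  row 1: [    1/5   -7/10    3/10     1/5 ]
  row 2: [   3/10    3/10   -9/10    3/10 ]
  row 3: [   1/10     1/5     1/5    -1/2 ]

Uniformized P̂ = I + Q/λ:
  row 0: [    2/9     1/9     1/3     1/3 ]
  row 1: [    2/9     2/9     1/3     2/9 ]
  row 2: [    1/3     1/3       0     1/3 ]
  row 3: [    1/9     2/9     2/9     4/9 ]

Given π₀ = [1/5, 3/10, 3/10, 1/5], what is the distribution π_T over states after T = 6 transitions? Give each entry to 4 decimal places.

t=0: π = [0.2000, 0.3000, 0.3000, 0.2000]
t=1: π = [0.2333, 0.2333, 0.2111, 0.3222]
t=2: π = [0.2099, 0.2198, 0.2272, 0.3432]
t=3: π = [0.2093, 0.2241, 0.2195, 0.3471]
t=4: π = [0.2080, 0.2234, 0.2216, 0.3470]
t=5: π = [0.2083, 0.2237, 0.2209, 0.3471]
t=6: π = [0.2082, 0.2236, 0.2211, 0.3470]

π = [0.2082, 0.2236, 0.2211, 0.3470]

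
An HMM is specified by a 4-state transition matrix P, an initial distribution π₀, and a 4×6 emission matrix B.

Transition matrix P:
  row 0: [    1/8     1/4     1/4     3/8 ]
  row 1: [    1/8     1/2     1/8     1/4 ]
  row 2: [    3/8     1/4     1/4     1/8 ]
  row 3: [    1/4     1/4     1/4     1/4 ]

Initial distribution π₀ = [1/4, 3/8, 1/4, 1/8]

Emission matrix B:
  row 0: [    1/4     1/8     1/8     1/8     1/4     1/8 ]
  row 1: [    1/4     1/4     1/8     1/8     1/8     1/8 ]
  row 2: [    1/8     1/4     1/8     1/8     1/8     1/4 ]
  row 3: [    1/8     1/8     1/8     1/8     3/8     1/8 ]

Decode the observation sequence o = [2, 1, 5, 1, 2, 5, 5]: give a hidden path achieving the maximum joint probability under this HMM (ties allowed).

t=0: δ = [3.125e-02, 4.688e-02, 3.125e-02, 1.562e-02]  (obs o_0=2)
t=1: δ = [1.465e-03, 5.859e-03, 1.953e-03, 1.465e-03]  ψ = [2, 1, 0, 0]  (obs o_1=1)
t=2: δ = [9.155e-05, 3.662e-04, 1.831e-04, 1.831e-04]  ψ = [1, 1, 1, 1]  (obs o_2=5)
t=3: δ = [8.583e-06, 4.578e-05, 1.144e-05, 1.144e-05]  ψ = [2, 1, 1, 1]  (obs o_3=1)
t=4: δ = [7.153e-07, 2.861e-06, 7.153e-07, 1.431e-06]  ψ = [1, 1, 1, 1]  (obs o_4=2)
t=5: δ = [4.470e-08, 1.788e-07, 8.941e-08, 8.941e-08]  ψ = [1, 1, 1, 1]  (obs o_5=5)
t=6: δ = [4.191e-09, 1.118e-08, 5.588e-09, 5.588e-09]  ψ = [2, 1, 1, 1]  (obs o_6=5)
backtrack: best end state = 1; path = [1, 1, 1, 1, 1, 1, 1]

path = [1, 1, 1, 1, 1, 1, 1]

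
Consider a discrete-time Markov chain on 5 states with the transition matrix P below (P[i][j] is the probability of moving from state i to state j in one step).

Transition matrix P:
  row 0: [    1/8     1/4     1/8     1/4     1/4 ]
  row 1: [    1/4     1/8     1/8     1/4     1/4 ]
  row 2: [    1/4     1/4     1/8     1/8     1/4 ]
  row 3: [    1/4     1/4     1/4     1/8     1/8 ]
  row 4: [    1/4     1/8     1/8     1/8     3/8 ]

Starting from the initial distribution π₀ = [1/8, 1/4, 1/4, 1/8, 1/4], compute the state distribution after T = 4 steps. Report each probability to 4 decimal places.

t=0: π = [0.1250, 0.2500, 0.2500, 0.1250, 0.2500]
t=1: π = [0.2344, 0.1875, 0.1406, 0.1719, 0.2656]
t=2: π = [0.2207, 0.1934, 0.1465, 0.1777, 0.2617]
t=3: π = [0.2224, 0.1931, 0.1472, 0.1768, 0.2605]
t=4: π = [0.2222, 0.1933, 0.1471, 0.1769, 0.2605]

π = [0.2222, 0.1933, 0.1471, 0.1769, 0.2605]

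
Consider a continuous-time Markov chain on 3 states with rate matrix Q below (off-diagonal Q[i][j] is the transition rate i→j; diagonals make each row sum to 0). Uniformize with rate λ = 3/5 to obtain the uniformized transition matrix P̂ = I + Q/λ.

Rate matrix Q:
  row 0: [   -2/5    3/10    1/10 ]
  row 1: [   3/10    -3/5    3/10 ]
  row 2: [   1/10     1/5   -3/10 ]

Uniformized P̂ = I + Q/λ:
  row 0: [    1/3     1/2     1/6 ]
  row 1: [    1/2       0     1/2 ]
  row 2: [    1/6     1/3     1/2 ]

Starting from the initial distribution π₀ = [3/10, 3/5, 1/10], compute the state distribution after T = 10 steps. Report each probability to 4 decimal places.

t=0: π = [0.3000, 0.6000, 0.1000]
t=1: π = [0.4167, 0.1833, 0.4000]
t=2: π = [0.2972, 0.3417, 0.3611]
t=3: π = [0.3301, 0.2690, 0.4009]
t=4: π = [0.3113, 0.2987, 0.3900]
t=5: π = [0.3181, 0.2857, 0.3962]
t=6: π = [0.3149, 0.2911, 0.3940]
t=7: π = [0.3162, 0.2888, 0.3950]
t=8: π = [0.3156, 0.2898, 0.3946]
t=9: π = [0.3159, 0.2893, 0.3948]
t=10: π = [0.3158, 0.2895, 0.3947]

π = [0.3158, 0.2895, 0.3947]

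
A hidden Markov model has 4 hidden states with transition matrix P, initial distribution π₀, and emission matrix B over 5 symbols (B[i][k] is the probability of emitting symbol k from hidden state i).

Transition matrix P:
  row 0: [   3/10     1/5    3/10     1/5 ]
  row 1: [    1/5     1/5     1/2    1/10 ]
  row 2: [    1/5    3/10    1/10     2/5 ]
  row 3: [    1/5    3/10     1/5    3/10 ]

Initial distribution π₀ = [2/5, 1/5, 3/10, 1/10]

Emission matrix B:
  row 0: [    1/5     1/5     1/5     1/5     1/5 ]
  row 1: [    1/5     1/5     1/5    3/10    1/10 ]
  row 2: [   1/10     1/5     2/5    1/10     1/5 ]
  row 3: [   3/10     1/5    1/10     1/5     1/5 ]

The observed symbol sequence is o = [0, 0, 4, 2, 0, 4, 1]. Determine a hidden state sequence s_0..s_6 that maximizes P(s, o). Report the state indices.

path = [0, 0, 0, 2, 1, 2, 3]

t=0: δ = [8.000e-02, 4.000e-02, 3.000e-02, 3.000e-02]  (obs o_0=0)
t=1: δ = [4.800e-03, 3.200e-03, 2.400e-03, 4.800e-03]  ψ = [0, 0, 0, 0]  (obs o_1=0)
t=2: δ = [2.880e-04, 1.440e-04, 3.200e-04, 2.880e-04]  ψ = [0, 3, 1, 3]  (obs o_2=4)
t=3: δ = [1.728e-05, 1.920e-05, 3.456e-05, 1.280e-05]  ψ = [0, 2, 0, 2]  (obs o_3=2)
t=4: δ = [1.382e-06, 2.074e-06, 9.600e-07, 4.147e-06]  ψ = [2, 2, 1, 2]  (obs o_4=0)
t=5: δ = [1.659e-07, 1.244e-07, 2.074e-07, 2.488e-07]  ψ = [3, 3, 1, 3]  (obs o_5=4)
t=6: δ = [9.953e-09, 1.493e-08, 1.244e-08, 1.659e-08]  ψ = [0, 3, 1, 2]  (obs o_6=1)
backtrack: best end state = 3; path = [0, 0, 0, 2, 1, 2, 3]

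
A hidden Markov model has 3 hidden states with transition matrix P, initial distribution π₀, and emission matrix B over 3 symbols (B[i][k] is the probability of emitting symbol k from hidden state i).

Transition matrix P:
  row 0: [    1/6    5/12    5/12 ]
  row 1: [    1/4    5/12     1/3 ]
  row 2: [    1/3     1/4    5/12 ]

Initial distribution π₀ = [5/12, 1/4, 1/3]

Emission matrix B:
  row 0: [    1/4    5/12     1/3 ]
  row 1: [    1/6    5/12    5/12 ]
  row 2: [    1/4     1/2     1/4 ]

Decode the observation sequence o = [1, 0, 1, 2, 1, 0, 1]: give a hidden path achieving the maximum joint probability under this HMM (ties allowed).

t=0: δ = [1.736e-01, 1.042e-01, 1.667e-01]  (obs o_0=1)
t=1: δ = [1.389e-02, 1.206e-02, 1.808e-02]  ψ = [2, 0, 0]  (obs o_1=0)
t=2: δ = [2.512e-03, 2.411e-03, 3.768e-03]  ψ = [2, 0, 2]  (obs o_2=1)
t=3: δ = [4.186e-04, 4.361e-04, 3.925e-04]  ψ = [2, 0, 2]  (obs o_3=2)
t=4: δ = [5.451e-05, 7.571e-05, 8.721e-05]  ψ = [2, 1, 0]  (obs o_4=1)
t=5: δ = [7.268e-06, 5.257e-06, 9.085e-06]  ψ = [2, 1, 2]  (obs o_5=0)
t=6: δ = [1.262e-06, 1.262e-06, 1.893e-06]  ψ = [2, 0, 2]  (obs o_6=1)
backtrack: best end state = 2; path = [0, 2, 2, 0, 2, 2, 2]

path = [0, 2, 2, 0, 2, 2, 2]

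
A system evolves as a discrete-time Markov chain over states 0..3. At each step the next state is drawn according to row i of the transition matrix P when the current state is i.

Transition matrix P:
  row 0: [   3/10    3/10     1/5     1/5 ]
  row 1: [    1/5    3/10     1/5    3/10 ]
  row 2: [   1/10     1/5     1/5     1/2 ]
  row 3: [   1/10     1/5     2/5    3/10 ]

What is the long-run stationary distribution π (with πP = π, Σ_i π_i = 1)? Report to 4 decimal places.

Balance equations π_j = Σ_i π_i·P[i][j]:
  π_0 = 3/10·π_0 + 1/5·π_1 + 1/10·π_2 + 1/10·π_3
  π_1 = 3/10·π_0 + 3/10·π_1 + 1/5·π_2 + 1/5·π_3
  π_2 = 1/5·π_0 + 1/5·π_1 + 1/5·π_2 + 2/5·π_3
  normalize: π_0 + π_1 + π_2 + π_3 = 1
Solving the linear system gives exactly π = [11/71, 17/71, 19/71, 24/71].

π = [0.1549, 0.2394, 0.2676, 0.3380]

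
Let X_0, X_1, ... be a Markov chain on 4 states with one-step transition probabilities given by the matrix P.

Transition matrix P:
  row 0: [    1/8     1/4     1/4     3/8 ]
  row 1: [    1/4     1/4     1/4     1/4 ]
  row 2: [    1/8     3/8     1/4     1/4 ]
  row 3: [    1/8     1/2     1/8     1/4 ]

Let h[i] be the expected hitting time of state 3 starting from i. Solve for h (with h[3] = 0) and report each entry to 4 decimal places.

First-step conditioning: h[3] = 0; for i ≠ 3, h[i] = 1 + Σ_k P[i][k]·h[k].
  h[0] = 1 + 1/8·h[0] + 1/4·h[1] + 1/4·h[2]
  h[1] = 1 + 1/4·h[0] + 1/4·h[1] + 1/4·h[2]
  h[2] = 1 + 1/8·h[0] + 3/8·h[1] + 1/4·h[2]
Solving the 3×3 linear system over states ≠ 3 gives exactly h = [256/79, 288/79, 292/79, 0] (h[3] = 0 is the target).

h = [3.2405, 3.6456, 3.6962, 0.0000]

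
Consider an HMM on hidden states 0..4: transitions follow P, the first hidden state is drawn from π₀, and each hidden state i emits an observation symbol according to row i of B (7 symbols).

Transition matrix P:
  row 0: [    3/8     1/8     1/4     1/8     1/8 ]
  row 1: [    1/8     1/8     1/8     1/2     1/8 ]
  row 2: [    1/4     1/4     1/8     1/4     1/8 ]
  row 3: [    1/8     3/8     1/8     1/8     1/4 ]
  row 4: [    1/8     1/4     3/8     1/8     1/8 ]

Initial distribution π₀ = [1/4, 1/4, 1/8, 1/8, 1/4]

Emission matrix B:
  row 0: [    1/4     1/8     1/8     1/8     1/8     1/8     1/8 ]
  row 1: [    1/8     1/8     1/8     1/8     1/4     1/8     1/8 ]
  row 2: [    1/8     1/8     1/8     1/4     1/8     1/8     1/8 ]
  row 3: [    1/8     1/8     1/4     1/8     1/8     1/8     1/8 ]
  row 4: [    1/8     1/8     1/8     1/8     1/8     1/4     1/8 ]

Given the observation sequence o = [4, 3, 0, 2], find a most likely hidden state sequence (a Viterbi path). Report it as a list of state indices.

t=0: δ = [3.125e-02, 6.250e-02, 1.562e-02, 1.562e-02, 3.125e-02]  (obs o_0=4)
t=1: δ = [1.465e-03, 9.766e-04, 2.930e-03, 3.906e-03, 9.766e-04]  ψ = [0, 1, 4, 1, 1]  (obs o_1=3)
t=2: δ = [1.831e-04, 1.831e-04, 6.104e-05, 9.155e-05, 1.221e-04]  ψ = [2, 3, 3, 2, 3]  (obs o_2=0)
t=3: δ = [8.583e-06, 4.292e-06, 5.722e-06, 2.289e-05, 2.861e-06]  ψ = [0, 3, 0, 1, 0]  (obs o_3=2)
backtrack: best end state = 3; path = [1, 3, 1, 3]

path = [1, 3, 1, 3]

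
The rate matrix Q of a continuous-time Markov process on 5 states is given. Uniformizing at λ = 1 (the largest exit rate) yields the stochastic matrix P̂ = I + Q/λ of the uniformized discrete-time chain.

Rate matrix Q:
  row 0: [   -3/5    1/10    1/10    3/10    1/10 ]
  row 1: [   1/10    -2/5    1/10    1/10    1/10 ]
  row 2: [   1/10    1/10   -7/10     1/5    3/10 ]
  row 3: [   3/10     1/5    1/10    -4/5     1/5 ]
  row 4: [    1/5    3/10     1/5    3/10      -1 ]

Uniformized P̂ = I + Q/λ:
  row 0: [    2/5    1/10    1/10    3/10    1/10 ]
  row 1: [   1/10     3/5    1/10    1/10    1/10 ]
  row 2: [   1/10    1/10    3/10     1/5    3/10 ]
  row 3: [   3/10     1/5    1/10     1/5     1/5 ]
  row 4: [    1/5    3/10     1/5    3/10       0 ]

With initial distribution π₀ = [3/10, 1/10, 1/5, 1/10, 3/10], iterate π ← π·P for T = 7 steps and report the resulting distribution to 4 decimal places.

t=0: π = [0.3000, 0.1000, 0.2000, 0.1000, 0.3000]
t=1: π = [0.2400, 0.2200, 0.1700, 0.2500, 0.1200]
t=2: π = [0.2340, 0.2590, 0.1460, 0.2140, 0.1470]
t=3: π = [0.2277, 0.2803, 0.1439, 0.2122, 0.1359]
t=4: π = [0.2243, 0.2886, 0.1424, 0.2083, 0.1364]
t=5: π = [0.2226, 0.2924, 0.1421, 0.2072, 0.1357]
t=6: π = [0.2218, 0.2941, 0.1420, 0.2066, 0.1356]
t=7: π = [0.2214, 0.2948, 0.1420, 0.2063, 0.1355]

π = [0.2214, 0.2948, 0.1420, 0.2063, 0.1355]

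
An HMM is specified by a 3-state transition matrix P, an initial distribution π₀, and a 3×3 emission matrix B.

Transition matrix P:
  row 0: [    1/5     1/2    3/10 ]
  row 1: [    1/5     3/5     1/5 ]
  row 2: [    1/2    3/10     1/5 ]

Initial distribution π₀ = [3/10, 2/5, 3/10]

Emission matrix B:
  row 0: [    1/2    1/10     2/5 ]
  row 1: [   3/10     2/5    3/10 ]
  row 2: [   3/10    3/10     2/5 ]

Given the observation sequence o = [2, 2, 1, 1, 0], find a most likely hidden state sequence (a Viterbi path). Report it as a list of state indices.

path = [1, 1, 1, 1, 1]

t=0: δ = [1.200e-01, 1.200e-01, 1.200e-01]  (obs o_0=2)
t=1: δ = [2.400e-02, 2.160e-02, 1.440e-02]  ψ = [2, 1, 0]  (obs o_1=2)
t=2: δ = [7.200e-04, 5.184e-03, 2.160e-03]  ψ = [2, 1, 0]  (obs o_2=1)
t=3: δ = [1.080e-04, 1.244e-03, 3.110e-04]  ψ = [2, 1, 1]  (obs o_3=1)
t=4: δ = [1.244e-04, 2.239e-04, 7.465e-05]  ψ = [1, 1, 1]  (obs o_4=0)
backtrack: best end state = 1; path = [1, 1, 1, 1, 1]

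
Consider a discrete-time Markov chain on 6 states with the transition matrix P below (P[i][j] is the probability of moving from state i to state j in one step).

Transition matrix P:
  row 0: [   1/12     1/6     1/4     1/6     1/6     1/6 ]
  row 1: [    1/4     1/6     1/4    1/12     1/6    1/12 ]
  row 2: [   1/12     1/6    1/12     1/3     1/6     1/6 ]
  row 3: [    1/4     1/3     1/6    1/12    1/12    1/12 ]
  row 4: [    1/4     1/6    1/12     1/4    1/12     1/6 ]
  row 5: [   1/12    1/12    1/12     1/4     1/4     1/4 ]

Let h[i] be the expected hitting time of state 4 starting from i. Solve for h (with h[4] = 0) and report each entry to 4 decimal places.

First-step conditioning: h[4] = 0; for i ≠ 4, h[i] = 1 + Σ_k P[i][k]·h[k].
  h[0] = 1 + 1/12·h[0] + 1/6·h[1] + 1/4·h[2] + 1/6·h[3] + 1/6·h[5]
  h[1] = 1 + 1/4·h[0] + 1/6·h[1] + 1/4·h[2] + 1/12·h[3] + 1/12·h[5]
  h[2] = 1 + 1/12·h[0] + 1/6·h[1] + 1/12·h[2] + 1/3·h[3] + 1/6·h[5]
  h[3] = 1 + 1/4·h[0] + 1/3·h[1] + 1/6·h[2] + 1/12·h[3] + 1/12·h[5]
  h[5] = 1 + 1/12·h[0] + 1/12·h[1] + 1/12·h[2] + 1/4·h[3] + 1/4·h[5]
Solving the 5×5 linear system over states ≠ 4 gives exactly h = [147396/24197, 147432/24197, 149136/24197, 159576/24197, 0, 134784/24197] (h[4] = 0 is the target).

h = [6.0915, 6.0930, 6.1634, 6.5949, 0.0000, 5.5703]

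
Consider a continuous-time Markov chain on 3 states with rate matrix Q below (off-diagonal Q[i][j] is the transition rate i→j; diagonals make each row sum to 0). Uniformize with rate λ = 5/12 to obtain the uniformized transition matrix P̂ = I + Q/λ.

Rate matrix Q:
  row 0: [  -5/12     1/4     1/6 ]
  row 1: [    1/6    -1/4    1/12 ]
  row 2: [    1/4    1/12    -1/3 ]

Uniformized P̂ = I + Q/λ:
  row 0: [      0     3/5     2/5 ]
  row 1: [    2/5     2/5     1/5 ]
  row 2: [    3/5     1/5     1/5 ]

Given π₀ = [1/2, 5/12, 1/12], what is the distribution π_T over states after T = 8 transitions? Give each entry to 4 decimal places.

π = [0.3242, 0.4114, 0.2644]

t=0: π = [0.5000, 0.4167, 0.0833]
t=1: π = [0.2167, 0.4833, 0.3000]
t=2: π = [0.3733, 0.3833, 0.2433]
t=3: π = [0.2993, 0.4260, 0.2747]
t=4: π = [0.3352, 0.4049, 0.2599]
t=5: π = [0.3179, 0.4151, 0.2670]
t=6: π = [0.3263, 0.4102, 0.2636]
t=7: π = [0.3222, 0.4125, 0.2653]
t=8: π = [0.3242, 0.4114, 0.2644]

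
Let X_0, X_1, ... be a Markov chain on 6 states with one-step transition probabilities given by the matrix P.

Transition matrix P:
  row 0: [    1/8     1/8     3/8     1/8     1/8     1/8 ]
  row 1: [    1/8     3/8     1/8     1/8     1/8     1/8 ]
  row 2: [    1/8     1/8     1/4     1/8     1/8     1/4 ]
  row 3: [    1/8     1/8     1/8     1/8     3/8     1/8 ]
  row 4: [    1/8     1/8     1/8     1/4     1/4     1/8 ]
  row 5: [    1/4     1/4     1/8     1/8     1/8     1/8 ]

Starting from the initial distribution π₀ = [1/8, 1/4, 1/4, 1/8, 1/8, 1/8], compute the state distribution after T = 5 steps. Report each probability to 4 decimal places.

π = [0.1435, 0.1914, 0.1839, 0.1481, 0.1851, 0.1480]

t=0: π = [0.1250, 0.2500, 0.2500, 0.1250, 0.1250, 0.1250]
t=1: π = [0.1406, 0.2031, 0.1875, 0.1406, 0.1719, 0.1563]
t=2: π = [0.1445, 0.1953, 0.1836, 0.1465, 0.1816, 0.1484]
t=3: π = [0.1436, 0.1924, 0.1841, 0.1477, 0.1843, 0.1479]
t=4: π = [0.1435, 0.1916, 0.1839, 0.1480, 0.1850, 0.1480]
t=5: π = [0.1435, 0.1914, 0.1839, 0.1481, 0.1851, 0.1480]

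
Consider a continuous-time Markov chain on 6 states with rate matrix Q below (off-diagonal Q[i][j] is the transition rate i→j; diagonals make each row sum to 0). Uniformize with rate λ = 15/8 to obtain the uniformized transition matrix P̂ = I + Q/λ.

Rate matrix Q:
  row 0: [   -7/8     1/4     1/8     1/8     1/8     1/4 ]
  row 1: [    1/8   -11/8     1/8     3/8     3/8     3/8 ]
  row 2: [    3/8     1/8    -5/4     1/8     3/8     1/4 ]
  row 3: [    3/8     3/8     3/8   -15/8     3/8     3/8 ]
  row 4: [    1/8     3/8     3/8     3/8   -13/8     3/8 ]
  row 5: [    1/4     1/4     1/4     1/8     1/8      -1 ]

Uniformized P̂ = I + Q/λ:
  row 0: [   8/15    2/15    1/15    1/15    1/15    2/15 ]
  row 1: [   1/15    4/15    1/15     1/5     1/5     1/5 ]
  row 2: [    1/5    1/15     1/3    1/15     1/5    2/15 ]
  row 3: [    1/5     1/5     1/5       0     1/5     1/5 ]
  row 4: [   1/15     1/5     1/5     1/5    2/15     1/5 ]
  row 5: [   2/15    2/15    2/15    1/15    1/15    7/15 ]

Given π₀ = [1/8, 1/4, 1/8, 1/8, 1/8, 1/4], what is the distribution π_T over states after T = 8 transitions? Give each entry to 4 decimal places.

π = [0.2181, 0.1596, 0.1543, 0.0988, 0.1304, 0.2389]

t=0: π = [0.1250, 0.2500, 0.1250, 0.1250, 0.1250, 0.2500]
t=1: π = [0.1750, 0.1750, 0.1500, 0.1083, 0.1417, 0.2500]
t=2: π = [0.1994, 0.1633, 0.1567, 0.1017, 0.1339, 0.2450]
t=3: π = [0.2105, 0.1604, 0.1562, 0.0995, 0.1318, 0.2416]
t=4: π = [0.2151, 0.1597, 0.1553, 0.0990, 0.1309, 0.2400]
t=5: π = [0.2170, 0.1596, 0.1547, 0.0988, 0.1306, 0.2393]
t=6: π = [0.2177, 0.1596, 0.1545, 0.0988, 0.1305, 0.2390]
t=7: π = [0.2179, 0.1596, 0.1544, 0.0988, 0.1304, 0.2389]
t=8: π = [0.2181, 0.1596, 0.1543, 0.0988, 0.1304, 0.2389]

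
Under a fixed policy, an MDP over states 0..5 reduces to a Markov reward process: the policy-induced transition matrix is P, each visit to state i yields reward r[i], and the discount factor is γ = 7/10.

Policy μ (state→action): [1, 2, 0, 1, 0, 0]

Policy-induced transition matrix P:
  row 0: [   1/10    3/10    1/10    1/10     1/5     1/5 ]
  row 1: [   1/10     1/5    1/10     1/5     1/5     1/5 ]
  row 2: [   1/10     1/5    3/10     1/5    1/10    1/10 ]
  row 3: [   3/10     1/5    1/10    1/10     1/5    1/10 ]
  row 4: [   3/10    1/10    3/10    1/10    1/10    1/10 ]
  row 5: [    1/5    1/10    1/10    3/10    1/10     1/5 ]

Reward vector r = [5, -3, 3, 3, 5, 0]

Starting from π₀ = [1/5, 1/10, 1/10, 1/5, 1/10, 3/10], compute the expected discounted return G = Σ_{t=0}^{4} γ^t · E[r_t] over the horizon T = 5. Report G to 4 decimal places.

t=0: π = [0.2000, 0.1000, 0.1000, 0.2000, 0.1000, 0.3000], E[r] = 2.1000, γ^t·E[r] = 2.100000, running G = 2.100000
t=1: π = [0.1900, 0.1800, 0.1400, 0.1800, 0.1500, 0.1600], E[r] = 2.1200, γ^t·E[r] = 1.484000, running G = 3.584000
t=2: π = [0.1820, 0.1880, 0.1580, 0.1640, 0.1550, 0.1530], E[r] = 2.0870, γ^t·E[r] = 1.022630, running G = 4.606630
t=3: π = [0.1791, 0.1874, 0.1626, 0.1652, 0.1534, 0.1523], E[r] = 2.0837, γ^t·E[r] = 0.714709, running G = 5.321339
t=4: π = [0.1790, 0.1873, 0.1632, 0.1655, 0.1532, 0.1519], E[r] = 2.0846, γ^t·E[r] = 0.500503, running G = 5.821842

G = 5.8218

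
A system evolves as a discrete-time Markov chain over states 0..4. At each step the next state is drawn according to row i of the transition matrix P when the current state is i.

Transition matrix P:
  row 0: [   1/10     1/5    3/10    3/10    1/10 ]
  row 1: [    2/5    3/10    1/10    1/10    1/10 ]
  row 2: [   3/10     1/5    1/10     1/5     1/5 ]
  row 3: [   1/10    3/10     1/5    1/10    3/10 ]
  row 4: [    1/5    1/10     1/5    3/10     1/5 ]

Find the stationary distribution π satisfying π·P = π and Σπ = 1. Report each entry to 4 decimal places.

Balance equations π_j = Σ_i π_i·P[i][j]:
  π_0 = 1/10·π_0 + 2/5·π_1 + 3/10·π_2 + 1/10·π_3 + 1/5·π_4
  π_1 = 1/5·π_0 + 3/10·π_1 + 1/5·π_2 + 3/10·π_3 + 1/10·π_4
  π_2 = 3/10·π_0 + 1/10·π_1 + 1/10·π_2 + 1/5·π_3 + 1/5·π_4
  π_3 = 3/10·π_0 + 1/10·π_1 + 1/5·π_2 + 1/10·π_3 + 3/10·π_4
  normalize: π_0 + π_1 + π_2 + π_3 + π_4 = 1
Solving the linear system gives exactly π = [2612/11807, 2653/11807, 2143/11807, 2331/11807, 2068/11807].

π = [0.2212, 0.2247, 0.1815, 0.1974, 0.1752]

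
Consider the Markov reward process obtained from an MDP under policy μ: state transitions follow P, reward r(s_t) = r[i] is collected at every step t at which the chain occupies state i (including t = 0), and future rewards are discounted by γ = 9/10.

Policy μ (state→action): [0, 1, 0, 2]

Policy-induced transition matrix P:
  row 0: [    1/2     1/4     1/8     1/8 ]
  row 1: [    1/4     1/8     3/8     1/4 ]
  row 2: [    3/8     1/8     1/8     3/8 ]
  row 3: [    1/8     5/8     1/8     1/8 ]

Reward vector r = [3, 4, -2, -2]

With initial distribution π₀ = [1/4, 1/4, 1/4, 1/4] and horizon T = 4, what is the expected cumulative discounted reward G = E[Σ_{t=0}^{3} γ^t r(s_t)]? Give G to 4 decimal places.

t=0: π = [0.2500, 0.2500, 0.2500, 0.2500], E[r] = 0.7500, γ^t·E[r] = 0.750000, running G = 0.750000
t=1: π = [0.3125, 0.2813, 0.1875, 0.2188], E[r] = 1.2500, γ^t·E[r] = 1.125000, running G = 1.875000
t=2: π = [0.3242, 0.2734, 0.1953, 0.2070], E[r] = 1.2617, γ^t·E[r] = 1.021992, running G = 2.896992
t=3: π = [0.3296, 0.2690, 0.1934, 0.2080], E[r] = 1.2622, γ^t·E[r] = 0.920149, running G = 3.817141

G = 3.8171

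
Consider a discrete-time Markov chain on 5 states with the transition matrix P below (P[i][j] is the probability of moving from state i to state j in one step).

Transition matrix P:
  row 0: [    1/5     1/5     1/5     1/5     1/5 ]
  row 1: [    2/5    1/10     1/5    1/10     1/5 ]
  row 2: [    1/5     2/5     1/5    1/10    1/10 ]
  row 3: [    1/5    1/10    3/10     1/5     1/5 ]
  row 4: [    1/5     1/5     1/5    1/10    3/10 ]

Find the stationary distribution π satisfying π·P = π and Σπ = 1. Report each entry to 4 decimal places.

π = [0.2416, 0.2081, 0.2138, 0.1380, 0.1985]

Balance equations π_j = Σ_i π_i·P[i][j]:
  π_0 = 1/5·π_0 + 2/5·π_1 + 1/5·π_2 + 1/5·π_3 + 1/5·π_4
  π_1 = 1/5·π_0 + 1/10·π_1 + 2/5·π_2 + 1/10·π_3 + 1/5·π_4
  π_2 = 1/5·π_0 + 1/5·π_1 + 1/5·π_2 + 3/10·π_3 + 1/5·π_4
  π_3 = 1/5·π_0 + 1/10·π_1 + 1/10·π_2 + 1/5·π_3 + 1/10·π_4
  normalize: π_0 + π_1 + π_2 + π_3 + π_4 = 1
Solving the linear system gives exactly π = [599/2479, 516/2479, 530/2479, 342/2479, 492/2479].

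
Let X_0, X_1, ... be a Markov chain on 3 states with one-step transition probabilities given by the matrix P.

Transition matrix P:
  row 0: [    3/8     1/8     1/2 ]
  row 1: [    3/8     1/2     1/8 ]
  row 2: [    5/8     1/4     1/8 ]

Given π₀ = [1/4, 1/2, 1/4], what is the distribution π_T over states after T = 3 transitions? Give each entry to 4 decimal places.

π = [0.4473, 0.2666, 0.2861]

t=0: π = [0.2500, 0.5000, 0.2500]
t=1: π = [0.4375, 0.3438, 0.2188]
t=2: π = [0.4297, 0.2813, 0.2891]
t=3: π = [0.4473, 0.2666, 0.2861]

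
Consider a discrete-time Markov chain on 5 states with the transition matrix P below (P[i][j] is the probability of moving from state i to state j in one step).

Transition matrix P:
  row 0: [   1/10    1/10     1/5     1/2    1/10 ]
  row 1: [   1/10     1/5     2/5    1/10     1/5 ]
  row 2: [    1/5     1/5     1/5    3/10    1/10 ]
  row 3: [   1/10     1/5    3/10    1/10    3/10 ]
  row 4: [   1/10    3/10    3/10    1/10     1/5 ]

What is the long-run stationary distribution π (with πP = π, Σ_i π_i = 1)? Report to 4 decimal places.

Balance equations π_j = Σ_i π_i·P[i][j]:
  π_0 = 1/10·π_0 + 1/10·π_1 + 1/5·π_2 + 1/10·π_3 + 1/10·π_4
  π_1 = 1/10·π_0 + 1/5·π_1 + 1/5·π_2 + 1/5·π_3 + 3/10·π_4
  π_2 = 1/5·π_0 + 2/5·π_1 + 1/5·π_2 + 3/10·π_3 + 3/10·π_4
  π_3 = 1/2·π_0 + 1/10·π_1 + 3/10·π_2 + 1/10·π_3 + 1/10·π_4
  normalize: π_0 + π_1 + π_2 + π_3 + π_4 = 1
Solving the linear system gives exactly π = [527/4118, 845/4118, 576/2059, 853/4118, 741/4118].

π = [0.1280, 0.2052, 0.2797, 0.2071, 0.1799]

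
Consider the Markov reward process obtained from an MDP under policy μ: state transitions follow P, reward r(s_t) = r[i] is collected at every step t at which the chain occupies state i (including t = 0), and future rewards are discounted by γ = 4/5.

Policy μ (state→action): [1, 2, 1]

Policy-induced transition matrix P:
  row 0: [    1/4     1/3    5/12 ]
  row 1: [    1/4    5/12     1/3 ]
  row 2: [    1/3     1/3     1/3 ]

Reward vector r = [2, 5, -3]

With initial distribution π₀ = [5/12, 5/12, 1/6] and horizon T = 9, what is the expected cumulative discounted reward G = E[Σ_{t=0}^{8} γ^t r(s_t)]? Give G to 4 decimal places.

t=0: π = [0.4167, 0.4167, 0.1667], E[r] = 2.4167, γ^t·E[r] = 2.416667, running G = 2.416667
t=1: π = [0.2639, 0.3681, 0.3681], E[r] = 1.2639, γ^t·E[r] = 1.011111, running G = 3.427778
t=2: π = [0.2807, 0.3640, 0.3553], E[r] = 1.3154, γ^t·E[r] = 0.841852, running G = 4.269630
t=3: π = [0.2796, 0.3637, 0.3567], E[r] = 1.3074, γ^t·E[r] = 0.669383, running G = 4.939012
t=4: π = [0.2797, 0.3636, 0.3566], E[r] = 1.3077, γ^t·E[r] = 0.535653, running G = 5.474665
t=5: π = [0.2797, 0.3636, 0.3566], E[r] = 1.3077, γ^t·E[r] = 0.428504, running G = 5.903169
t=6: π = [0.2797, 0.3636, 0.3566], E[r] = 1.3077, γ^t·E[r] = 0.342804, running G = 6.245973
t=7: π = [0.2797, 0.3636, 0.3566], E[r] = 1.3077, γ^t·E[r] = 0.274243, running G = 6.520216
t=8: π = [0.2797, 0.3636, 0.3566], E[r] = 1.3077, γ^t·E[r] = 0.219394, running G = 6.739610

G = 6.7396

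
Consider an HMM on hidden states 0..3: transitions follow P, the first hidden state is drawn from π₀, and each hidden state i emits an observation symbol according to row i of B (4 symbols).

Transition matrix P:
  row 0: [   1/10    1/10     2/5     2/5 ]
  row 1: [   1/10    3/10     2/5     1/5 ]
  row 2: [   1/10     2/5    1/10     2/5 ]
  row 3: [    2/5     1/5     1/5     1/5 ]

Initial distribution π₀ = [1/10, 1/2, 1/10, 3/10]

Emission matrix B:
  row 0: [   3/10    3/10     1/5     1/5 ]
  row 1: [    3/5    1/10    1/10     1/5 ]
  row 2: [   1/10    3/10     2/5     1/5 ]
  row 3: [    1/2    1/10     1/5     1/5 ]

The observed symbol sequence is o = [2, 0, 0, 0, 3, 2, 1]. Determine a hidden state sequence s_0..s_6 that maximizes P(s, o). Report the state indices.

path = [2, 1, 1, 1, 2, 3, 0]

t=0: δ = [2.000e-02, 5.000e-02, 4.000e-02, 6.000e-02]  (obs o_0=2)
t=1: δ = [7.200e-03, 9.600e-03, 2.000e-03, 8.000e-03]  ψ = [3, 2, 1, 2]  (obs o_1=0)
t=2: δ = [9.600e-04, 1.728e-03, 3.840e-04, 1.440e-03]  ψ = [3, 1, 1, 0]  (obs o_2=0)
t=3: δ = [1.728e-04, 3.110e-04, 6.912e-05, 1.920e-04]  ψ = [3, 1, 1, 0]  (obs o_3=0)
t=4: δ = [1.536e-05, 1.866e-05, 2.488e-05, 1.382e-05]  ψ = [3, 1, 1, 0]  (obs o_4=3)
t=5: δ = [1.106e-06, 9.953e-07, 2.986e-06, 1.991e-06]  ψ = [3, 2, 1, 2]  (obs o_5=2)
t=6: δ = [2.389e-07, 1.194e-07, 1.327e-07, 1.194e-07]  ψ = [3, 2, 0, 2]  (obs o_6=1)
backtrack: best end state = 0; path = [2, 1, 1, 1, 2, 3, 0]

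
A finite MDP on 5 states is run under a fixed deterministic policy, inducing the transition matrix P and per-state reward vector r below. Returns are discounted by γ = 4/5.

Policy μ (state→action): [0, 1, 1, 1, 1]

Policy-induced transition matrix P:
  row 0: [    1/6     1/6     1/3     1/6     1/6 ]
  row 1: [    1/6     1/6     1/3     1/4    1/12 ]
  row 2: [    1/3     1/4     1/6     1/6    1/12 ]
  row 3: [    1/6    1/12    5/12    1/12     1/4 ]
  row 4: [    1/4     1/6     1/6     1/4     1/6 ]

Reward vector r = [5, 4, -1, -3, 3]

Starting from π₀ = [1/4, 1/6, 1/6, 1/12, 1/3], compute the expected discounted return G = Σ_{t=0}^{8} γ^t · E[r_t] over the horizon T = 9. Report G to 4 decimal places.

G = 7.2460

t=0: π = [0.2500, 0.1667, 0.1667, 0.0833, 0.3333], E[r] = 2.5000, γ^t·E[r] = 2.500000, running G = 2.500000
t=1: π = [0.2222, 0.1736, 0.2569, 0.2014, 0.1458], E[r] = 1.3819, γ^t·E[r] = 1.105556, running G = 3.605556
t=2: π = [0.2216, 0.1713, 0.2830, 0.1765, 0.1476], E[r] = 1.4236, γ^t·E[r] = 0.911111, running G = 4.516667
t=3: π = [0.2261, 0.1755, 0.2763, 0.1785, 0.1435], E[r] = 1.4515, γ^t·E[r] = 0.743160, running G = 5.259827
t=4: π = [0.2247, 0.1748, 0.2782, 0.1784, 0.1439], E[r] = 1.4409, γ^t·E[r] = 0.590201, running G = 5.850028
t=5: π = [0.2250, 0.1750, 0.2778, 0.1784, 0.1438], E[r] = 1.4435, γ^t·E[r] = 0.473013, running G = 6.323041
t=6: π = [0.2250, 0.1750, 0.2779, 0.1784, 0.1438], E[r] = 1.4430, γ^t·E[r] = 0.378262, running G = 6.701303
t=7: π = [0.2250, 0.1750, 0.2779, 0.1784, 0.1438], E[r] = 1.4431, γ^t·E[r] = 0.302634, running G = 7.003937
t=8: π = [0.2250, 0.1750, 0.2779, 0.1784, 0.1438], E[r] = 1.4430, γ^t·E[r] = 0.242103, running G = 7.246040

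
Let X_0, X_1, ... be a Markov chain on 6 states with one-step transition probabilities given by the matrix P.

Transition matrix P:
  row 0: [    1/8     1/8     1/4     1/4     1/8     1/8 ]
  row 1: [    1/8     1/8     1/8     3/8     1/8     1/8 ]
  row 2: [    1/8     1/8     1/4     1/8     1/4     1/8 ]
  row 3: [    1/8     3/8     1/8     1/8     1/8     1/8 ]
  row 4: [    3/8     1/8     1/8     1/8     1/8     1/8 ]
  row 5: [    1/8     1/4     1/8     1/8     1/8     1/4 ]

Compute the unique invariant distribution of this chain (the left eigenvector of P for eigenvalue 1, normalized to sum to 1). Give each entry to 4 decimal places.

Balance equations π_j = Σ_i π_i·P[i][j]:
  π_0 = 1/8·π_0 + 1/8·π_1 + 1/8·π_2 + 1/8·π_3 + 3/8·π_4 + 1/8·π_5
  π_1 = 1/8·π_0 + 1/8·π_1 + 1/8·π_2 + 3/8·π_3 + 1/8·π_4 + 1/4·π_5
  π_2 = 1/4·π_0 + 1/8·π_1 + 1/4·π_2 + 1/8·π_3 + 1/8·π_4 + 1/8·π_5
  π_3 = 1/4·π_0 + 3/8·π_1 + 1/8·π_2 + 1/8·π_3 + 1/8·π_4 + 1/8·π_5
  π_4 = 1/8·π_0 + 1/8·π_1 + 1/4·π_2 + 1/8·π_3 + 1/8·π_4 + 1/8·π_5
  normalize: π_0 + π_1 + π_2 + π_3 + π_4 + π_5 = 1
Solving the linear system gives exactly π = [36/223, 2983/15610, 37/223, 1506/7805, 65/446, 1/7].

π = [0.1614, 0.1911, 0.1659, 0.1930, 0.1457, 0.1429]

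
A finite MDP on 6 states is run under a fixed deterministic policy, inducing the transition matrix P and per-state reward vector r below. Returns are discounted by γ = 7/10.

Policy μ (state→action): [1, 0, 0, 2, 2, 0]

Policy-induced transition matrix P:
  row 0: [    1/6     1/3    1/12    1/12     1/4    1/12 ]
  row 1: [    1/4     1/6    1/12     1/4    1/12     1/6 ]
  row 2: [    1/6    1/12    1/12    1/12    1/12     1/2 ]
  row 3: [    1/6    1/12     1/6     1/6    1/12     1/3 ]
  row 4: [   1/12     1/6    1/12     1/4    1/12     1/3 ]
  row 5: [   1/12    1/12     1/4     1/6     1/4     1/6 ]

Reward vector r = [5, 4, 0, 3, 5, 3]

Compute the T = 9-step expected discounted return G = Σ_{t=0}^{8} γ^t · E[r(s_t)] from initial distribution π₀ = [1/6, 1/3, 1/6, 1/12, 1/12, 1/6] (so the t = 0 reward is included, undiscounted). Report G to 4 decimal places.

t=0: π = [0.1667, 0.3333, 0.1667, 0.0833, 0.0833, 0.1667], E[r] = 3.3333, γ^t·E[r] = 3.333333, running G = 3.333333
t=1: π = [0.1736, 0.1597, 0.1181, 0.1736, 0.1389, 0.2361], E[r] = 3.4306, γ^t·E[r] = 2.401389, running G = 5.734722
t=2: π = [0.1487, 0.1516, 0.1372, 0.1672, 0.1516, 0.2436], E[r] = 3.3409, γ^t·E[r] = 1.637020, running G = 7.371742
t=3: π = [0.1464, 0.1458, 0.1379, 0.1681, 0.1487, 0.2531], E[r] = 3.3223, γ^t·E[r] = 1.139562, running G = 8.511304
t=4: π = [0.1453, 0.1445, 0.1395, 0.1675, 0.1499, 0.2532], E[r] = 3.3164, γ^t·E[r] = 0.796258, running G = 9.307561
t=5: π = [0.1451, 0.1442, 0.1395, 0.1675, 0.1498, 0.2540], E[r] = 3.3154, γ^t·E[r] = 0.557226, running G = 9.864787
t=6: π = [0.1450, 0.1441, 0.1396, 0.1674, 0.1498, 0.2539], E[r] = 3.3150, γ^t·E[r] = 0.390010, running G = 10.254797
t=7: π = [0.1450, 0.1441, 0.1396, 0.1674, 0.1498, 0.2540], E[r] = 3.3150, γ^t·E[r] = 0.273002, running G = 10.527799
t=8: π = [0.1450, 0.1441, 0.1396, 0.1674, 0.1498, 0.2540], E[r] = 3.3149, γ^t·E[r] = 0.191100, running G = 10.718899

G = 10.7189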